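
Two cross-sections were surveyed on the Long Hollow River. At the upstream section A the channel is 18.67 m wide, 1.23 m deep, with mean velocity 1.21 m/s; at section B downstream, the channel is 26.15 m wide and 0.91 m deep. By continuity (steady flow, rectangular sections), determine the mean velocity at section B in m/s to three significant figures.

1.17 m/s

Q = A₁V₁ = (18.67×1.23) × 1.21 = 27.79 m³/s
A₂ = 26.15 × 0.91 = 23.80 m²
V₂ = Q/A₂ = 27.79/23.80 = 1.168 m/s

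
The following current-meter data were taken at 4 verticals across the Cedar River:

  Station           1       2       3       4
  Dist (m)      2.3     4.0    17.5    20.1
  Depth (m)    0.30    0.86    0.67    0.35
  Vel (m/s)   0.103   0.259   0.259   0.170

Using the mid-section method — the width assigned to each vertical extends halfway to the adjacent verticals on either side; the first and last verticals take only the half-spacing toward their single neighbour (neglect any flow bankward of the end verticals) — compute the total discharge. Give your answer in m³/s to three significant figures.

3.19 m³/s

w_1 = (4.0 − 2.3)/2 = 0.85 m; q_1 = 0.103 × 0.30 × 0.85 = 0.02627 m³/s
w_2 = (17.5 − 2.3)/2 = 7.6 m; q_2 = 0.259 × 0.86 × 7.6 = 1.693 m³/s
w_3 = (20.1 − 4.0)/2 = 8.05 m; q_3 = 0.259 × 0.67 × 8.05 = 1.397 m³/s
w_4 = (20.1 − 17.5)/2 = 1.3 m; q_4 = 0.170 × 0.35 × 1.3 = 0.07735 m³/s
Q = Σ qᵢ = 3.193 m³/s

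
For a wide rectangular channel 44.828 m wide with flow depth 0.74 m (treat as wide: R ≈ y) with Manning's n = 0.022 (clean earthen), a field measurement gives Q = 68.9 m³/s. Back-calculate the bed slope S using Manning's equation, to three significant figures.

0.00312

A = b·y = 44.828 × 0.74 = 33.17 m²
Wide channel: R ≈ y = 0.74 m
S = (Q·n / (1·A·R^(2/3)))² = (68.9×0.022 / (1×33.17×0.8181))² = 0.003119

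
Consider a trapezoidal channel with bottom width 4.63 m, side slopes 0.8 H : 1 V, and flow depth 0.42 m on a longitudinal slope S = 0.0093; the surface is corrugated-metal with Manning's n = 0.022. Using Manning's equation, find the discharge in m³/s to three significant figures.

4.67 m³/s

A = (b + z·y)·y = (4.63 + 0.8×0.42)×0.42 = 2.086 m²
P = b + 2y√(1+z²) = 4.63 + 2×0.42×√(1+0.8²) = 5.706 m
R = A/P = 2.086/5.706 = 0.3655 m
Q = (1/n)·A·R^(2/3)·S^(1/2) = (1/0.022) × 2.086 × 0.3655^(2/3) × 0.0093^(1/2) = 4.674 m³/s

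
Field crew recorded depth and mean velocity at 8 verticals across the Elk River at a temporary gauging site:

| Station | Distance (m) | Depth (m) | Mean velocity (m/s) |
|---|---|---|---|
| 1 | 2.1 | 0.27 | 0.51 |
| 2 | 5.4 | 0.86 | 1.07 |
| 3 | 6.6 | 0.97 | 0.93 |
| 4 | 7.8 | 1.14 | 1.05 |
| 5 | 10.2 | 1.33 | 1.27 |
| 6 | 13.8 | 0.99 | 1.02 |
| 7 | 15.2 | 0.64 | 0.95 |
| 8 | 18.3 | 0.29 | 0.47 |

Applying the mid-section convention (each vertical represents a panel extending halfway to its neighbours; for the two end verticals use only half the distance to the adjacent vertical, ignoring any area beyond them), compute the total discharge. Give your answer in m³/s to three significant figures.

w_1 = (5.4 − 2.1)/2 = 1.65 m; q_1 = 0.51 × 0.27 × 1.65 = 0.2272 m³/s
w_2 = (6.6 − 2.1)/2 = 2.25 m; q_2 = 1.07 × 0.86 × 2.25 = 2.070 m³/s
w_3 = (7.8 − 5.4)/2 = 1.2 m; q_3 = 0.93 × 0.97 × 1.2 = 1.083 m³/s
w_4 = (10.2 − 6.6)/2 = 1.8 m; q_4 = 1.05 × 1.14 × 1.8 = 2.155 m³/s
w_5 = (13.8 − 7.8)/2 = 3 m; q_5 = 1.27 × 1.33 × 3 = 5.067 m³/s
w_6 = (15.2 − 10.2)/2 = 2.5 m; q_6 = 1.02 × 0.99 × 2.5 = 2.525 m³/s
w_7 = (18.3 − 13.8)/2 = 2.25 m; q_7 = 0.95 × 0.64 × 2.25 = 1.368 m³/s
w_8 = (18.3 − 15.2)/2 = 1.55 m; q_8 = 0.47 × 0.29 × 1.55 = 0.2113 m³/s
Q = Σ qᵢ = 14.71 m³/s

14.7 m³/s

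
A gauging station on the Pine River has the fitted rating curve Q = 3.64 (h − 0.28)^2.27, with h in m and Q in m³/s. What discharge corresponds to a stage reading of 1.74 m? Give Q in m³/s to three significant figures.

Q = 3.64 × (1.74 − 0.28)^2.27 = 3.64 × 1.46^2.27 = 8.594 m³/s

8.59 m³/s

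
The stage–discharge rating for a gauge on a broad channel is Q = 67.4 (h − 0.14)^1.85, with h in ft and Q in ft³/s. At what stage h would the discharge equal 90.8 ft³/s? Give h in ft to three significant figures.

h − h₀ = (Q/C)^(1/b) = (90.8/67.4)^(1/1.85) = 1.175 ft
h = 0.14 + 1.175 = 1.315 ft

1.31 ft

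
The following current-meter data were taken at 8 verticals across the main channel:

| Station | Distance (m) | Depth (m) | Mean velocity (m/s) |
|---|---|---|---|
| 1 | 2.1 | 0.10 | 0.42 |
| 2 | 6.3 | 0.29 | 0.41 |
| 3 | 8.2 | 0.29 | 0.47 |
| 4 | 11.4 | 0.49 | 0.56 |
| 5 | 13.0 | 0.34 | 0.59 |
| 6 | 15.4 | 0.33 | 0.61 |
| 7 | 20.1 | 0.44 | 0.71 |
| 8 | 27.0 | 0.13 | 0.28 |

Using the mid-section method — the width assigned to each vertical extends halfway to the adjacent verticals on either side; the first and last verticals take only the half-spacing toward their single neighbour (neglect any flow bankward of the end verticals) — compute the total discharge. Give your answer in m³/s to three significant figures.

4.51 m³/s

w_1 = (6.3 − 2.1)/2 = 2.1 m; q_1 = 0.42 × 0.10 × 2.1 = 0.08820 m³/s
w_2 = (8.2 − 2.1)/2 = 3.05 m; q_2 = 0.41 × 0.29 × 3.05 = 0.3626 m³/s
w_3 = (11.4 − 6.3)/2 = 2.55 m; q_3 = 0.47 × 0.29 × 2.55 = 0.3476 m³/s
w_4 = (13.0 − 8.2)/2 = 2.4 m; q_4 = 0.56 × 0.49 × 2.4 = 0.6586 m³/s
w_5 = (15.4 − 11.4)/2 = 2 m; q_5 = 0.59 × 0.34 × 2 = 0.4012 m³/s
w_6 = (20.1 − 13.0)/2 = 3.55 m; q_6 = 0.61 × 0.33 × 3.55 = 0.7146 m³/s
w_7 = (27.0 − 15.4)/2 = 5.8 m; q_7 = 0.71 × 0.44 × 5.8 = 1.812 m³/s
w_8 = (27.0 − 20.1)/2 = 3.45 m; q_8 = 0.28 × 0.13 × 3.45 = 0.1256 m³/s
Q = Σ qᵢ = 4.510 m³/s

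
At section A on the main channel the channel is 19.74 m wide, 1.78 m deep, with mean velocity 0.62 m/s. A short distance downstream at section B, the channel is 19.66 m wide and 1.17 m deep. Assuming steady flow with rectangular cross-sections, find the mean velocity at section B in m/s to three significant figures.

Q = A₁V₁ = (19.74×1.78) × 0.62 = 21.79 m³/s
A₂ = 19.66 × 1.17 = 23.00 m²
V₂ = Q/A₂ = 21.79/23.00 = 0.9471 m/s

0.947 m/s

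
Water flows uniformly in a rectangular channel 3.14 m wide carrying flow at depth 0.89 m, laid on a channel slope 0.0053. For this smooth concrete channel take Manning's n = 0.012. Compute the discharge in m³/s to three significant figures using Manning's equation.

11.6 m³/s

A = b·y = 3.14 × 0.89 = 2.795 m²
P = b + 2y = 3.14 + 2×0.89 = 4.920 m
R = A/P = 2.795/4.920 = 0.5680 m
Q = (1/n)·A·R^(2/3)·S^(1/2) = (1/0.012) × 2.795 × 0.5680^(2/3) × 0.0053^(1/2) = 11.63 m³/s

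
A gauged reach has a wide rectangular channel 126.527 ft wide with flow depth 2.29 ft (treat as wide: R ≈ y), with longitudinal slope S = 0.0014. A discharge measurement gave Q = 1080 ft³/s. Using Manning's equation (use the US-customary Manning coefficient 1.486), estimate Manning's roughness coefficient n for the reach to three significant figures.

0.0259

A = b·y = 126.527 × 2.29 = 289.7 ft²
Wide channel: R ≈ y = 2.29 ft
n = (1.486/Q)·A·R^(2/3)·S^(1/2) = (1.486/1080) × 289.7 × 1.737 × 0.03742 = 0.02592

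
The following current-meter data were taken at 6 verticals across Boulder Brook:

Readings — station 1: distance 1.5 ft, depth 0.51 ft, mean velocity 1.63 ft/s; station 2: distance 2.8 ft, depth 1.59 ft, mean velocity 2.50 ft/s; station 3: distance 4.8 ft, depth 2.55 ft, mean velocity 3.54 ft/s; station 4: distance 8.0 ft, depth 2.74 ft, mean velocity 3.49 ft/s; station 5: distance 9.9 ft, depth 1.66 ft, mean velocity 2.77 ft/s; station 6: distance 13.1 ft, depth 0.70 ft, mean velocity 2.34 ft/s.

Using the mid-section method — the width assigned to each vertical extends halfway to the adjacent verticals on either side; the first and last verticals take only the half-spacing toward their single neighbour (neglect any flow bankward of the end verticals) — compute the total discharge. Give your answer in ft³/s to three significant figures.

w_1 = (2.8 − 1.5)/2 = 0.65 ft; q_1 = 1.63 × 0.51 × 0.65 = 0.5403 ft³/s
w_2 = (4.8 − 1.5)/2 = 1.65 ft; q_2 = 2.50 × 1.59 × 1.65 = 6.559 ft³/s
w_3 = (8.0 − 2.8)/2 = 2.6 ft; q_3 = 3.54 × 2.55 × 2.6 = 23.47 ft³/s
w_4 = (9.9 − 4.8)/2 = 2.55 ft; q_4 = 3.49 × 2.74 × 2.55 = 24.38 ft³/s
w_5 = (13.1 − 8.0)/2 = 2.55 ft; q_5 = 2.77 × 1.66 × 2.55 = 11.73 ft³/s
w_6 = (13.1 − 9.9)/2 = 1.6 ft; q_6 = 2.34 × 0.70 × 1.6 = 2.621 ft³/s
Q = Σ qᵢ = 69.30 ft³/s

69.3 ft³/s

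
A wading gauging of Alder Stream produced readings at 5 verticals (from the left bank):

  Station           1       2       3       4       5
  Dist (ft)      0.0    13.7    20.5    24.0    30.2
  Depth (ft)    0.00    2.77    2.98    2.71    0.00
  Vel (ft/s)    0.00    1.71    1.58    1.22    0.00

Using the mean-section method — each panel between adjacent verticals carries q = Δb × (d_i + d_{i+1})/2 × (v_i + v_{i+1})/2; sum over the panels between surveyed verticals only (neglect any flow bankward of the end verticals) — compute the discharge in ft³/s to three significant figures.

Panel 1-2: Δb = 13.7 ft, d̄ = (0.00+2.77)/2 = 1.385, v̄ = (0.00+1.71)/2 = 0.855 → q = 13.7×1.385×0.855 = 16.22 ft³/s
Panel 2-3: Δb = 6.8 ft, d̄ = (2.77+2.98)/2 = 2.875, v̄ = (1.71+1.58)/2 = 1.645 → q = 6.8×2.875×1.645 = 32.16 ft³/s
Panel 3-4: Δb = 3.5 ft, d̄ = (2.98+2.71)/2 = 2.845, v̄ = (1.58+1.22)/2 = 1.4 → q = 3.5×2.845×1.4 = 13.94 ft³/s
Panel 4-5: Δb = 6.2 ft, d̄ = (2.71+0.00)/2 = 1.355, v̄ = (1.22+0.00)/2 = 0.61 → q = 6.2×1.355×0.61 = 5.125 ft³/s
Q = Σ q = 67.45 ft³/s

67.4 ft³/s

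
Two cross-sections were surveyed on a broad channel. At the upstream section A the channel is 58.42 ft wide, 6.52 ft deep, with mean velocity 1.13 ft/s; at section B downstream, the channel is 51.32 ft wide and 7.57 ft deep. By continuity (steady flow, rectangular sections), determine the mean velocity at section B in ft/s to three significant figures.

1.11 ft/s

Q = A₁V₁ = (58.42×6.52) × 1.13 = 430.4 ft³/s
A₂ = 51.32 × 7.57 = 388.5 ft²
V₂ = Q/A₂ = 430.4/388.5 = 1.108 ft/s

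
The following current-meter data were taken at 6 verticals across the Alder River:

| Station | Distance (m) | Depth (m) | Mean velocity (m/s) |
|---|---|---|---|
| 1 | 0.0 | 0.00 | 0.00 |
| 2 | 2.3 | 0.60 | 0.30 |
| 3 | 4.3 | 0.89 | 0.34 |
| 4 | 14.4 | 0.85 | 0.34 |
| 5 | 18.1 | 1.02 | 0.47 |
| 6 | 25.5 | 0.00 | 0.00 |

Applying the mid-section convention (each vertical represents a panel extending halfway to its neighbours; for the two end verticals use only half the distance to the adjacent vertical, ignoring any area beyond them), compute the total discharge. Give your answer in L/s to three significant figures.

w_2 = (4.3 − 0.0)/2 = 2.15 m; q_2 = 0.30 × 0.60 × 2.15 = 0.3870 m³/s
w_3 = (14.4 − 2.3)/2 = 6.05 m; q_3 = 0.34 × 0.89 × 6.05 = 1.831 m³/s
w_4 = (18.1 − 4.3)/2 = 6.9 m; q_4 = 0.34 × 0.85 × 6.9 = 1.994 m³/s
w_5 = (25.5 − 14.4)/2 = 5.55 m; q_5 = 0.47 × 1.02 × 5.55 = 2.661 m³/s
Stations 1, 6 contribute zero (depth or velocity is 0).
Q = Σ qᵢ = 6.873 m³/s
= 6.873 × 1000 = 6873 L/s

6870 L/s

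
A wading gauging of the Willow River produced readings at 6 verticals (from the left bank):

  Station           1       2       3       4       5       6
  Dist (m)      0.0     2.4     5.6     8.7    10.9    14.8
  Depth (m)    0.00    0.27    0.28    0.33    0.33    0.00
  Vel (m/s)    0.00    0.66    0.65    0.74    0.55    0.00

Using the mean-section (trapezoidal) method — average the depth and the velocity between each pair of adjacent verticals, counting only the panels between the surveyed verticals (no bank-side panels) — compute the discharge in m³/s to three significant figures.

Panel 1-2: Δb = 2.4 m, d̄ = (0.00+0.27)/2 = 0.135, v̄ = (0.00+0.66)/2 = 0.33 → q = 2.4×0.135×0.33 = 0.1069 m³/s
Panel 2-3: Δb = 3.2 m, d̄ = (0.27+0.28)/2 = 0.275, v̄ = (0.66+0.65)/2 = 0.655 → q = 3.2×0.275×0.655 = 0.5764 m³/s
Panel 3-4: Δb = 3.1 m, d̄ = (0.28+0.33)/2 = 0.305, v̄ = (0.65+0.74)/2 = 0.695 → q = 3.1×0.305×0.695 = 0.6571 m³/s
Panel 4-5: Δb = 2.2 m, d̄ = (0.33+0.33)/2 = 0.33, v̄ = (0.74+0.55)/2 = 0.645 → q = 2.2×0.33×0.645 = 0.4683 m³/s
Panel 5-6: Δb = 3.9 m, d̄ = (0.33+0.00)/2 = 0.165, v̄ = (0.55+0.00)/2 = 0.275 → q = 3.9×0.165×0.275 = 0.1770 m³/s
Q = Σ q = 1.986 m³/s

1.99 m³/s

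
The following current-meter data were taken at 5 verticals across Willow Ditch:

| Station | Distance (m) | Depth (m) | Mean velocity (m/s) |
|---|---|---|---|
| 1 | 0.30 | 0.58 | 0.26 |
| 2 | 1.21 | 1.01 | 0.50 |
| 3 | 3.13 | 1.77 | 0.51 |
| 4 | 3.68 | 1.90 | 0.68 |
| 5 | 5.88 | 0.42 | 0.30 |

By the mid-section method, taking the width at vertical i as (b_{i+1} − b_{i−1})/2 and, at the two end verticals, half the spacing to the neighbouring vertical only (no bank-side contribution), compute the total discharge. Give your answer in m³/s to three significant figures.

3.81 m³/s

w_1 = (1.21 − 0.30)/2 = 0.455 m; q_1 = 0.26 × 0.58 × 0.455 = 0.06861 m³/s
w_2 = (3.13 − 0.30)/2 = 1.415 m; q_2 = 0.50 × 1.01 × 1.415 = 0.7146 m³/s
w_3 = (3.68 − 1.21)/2 = 1.235 m; q_3 = 0.51 × 1.77 × 1.235 = 1.115 m³/s
w_4 = (5.88 − 3.13)/2 = 1.375 m; q_4 = 0.68 × 1.90 × 1.375 = 1.777 m³/s
w_5 = (5.88 − 3.68)/2 = 1.1 m; q_5 = 0.30 × 0.42 × 1.1 = 0.1386 m³/s
Q = Σ qᵢ = 3.813 m³/s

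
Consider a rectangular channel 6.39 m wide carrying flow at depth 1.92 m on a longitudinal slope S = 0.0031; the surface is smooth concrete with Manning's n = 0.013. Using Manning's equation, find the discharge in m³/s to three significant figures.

A = b·y = 6.39 × 1.92 = 12.27 m²
P = b + 2y = 6.39 + 2×1.92 = 10.23 m
R = A/P = 12.27/10.23 = 1.199 m
Q = (1/n)·A·R^(2/3)·S^(1/2) = (1/0.013) × 12.27 × 1.199^(2/3) × 0.0031^(1/2) = 59.31 m³/s

59.3 m³/s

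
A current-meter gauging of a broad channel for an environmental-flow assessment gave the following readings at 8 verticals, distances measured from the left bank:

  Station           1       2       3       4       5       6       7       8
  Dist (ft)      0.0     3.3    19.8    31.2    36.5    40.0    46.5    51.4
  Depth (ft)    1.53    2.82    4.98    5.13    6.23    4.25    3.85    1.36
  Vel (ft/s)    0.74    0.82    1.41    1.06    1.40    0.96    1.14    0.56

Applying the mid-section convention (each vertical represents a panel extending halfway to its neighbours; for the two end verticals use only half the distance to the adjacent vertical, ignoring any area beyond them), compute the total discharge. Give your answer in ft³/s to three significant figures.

254 ft³/s

w_1 = (3.3 − 0.0)/2 = 1.65 ft; q_1 = 0.74 × 1.53 × 1.65 = 1.868 ft³/s
w_2 = (19.8 − 0.0)/2 = 9.9 ft; q_2 = 0.82 × 2.82 × 9.9 = 22.89 ft³/s
w_3 = (31.2 − 3.3)/2 = 13.95 ft; q_3 = 1.41 × 4.98 × 13.95 = 97.95 ft³/s
w_4 = (36.5 − 19.8)/2 = 8.35 ft; q_4 = 1.06 × 5.13 × 8.35 = 45.41 ft³/s
w_5 = (40.0 − 31.2)/2 = 4.4 ft; q_5 = 1.40 × 6.23 × 4.4 = 38.38 ft³/s
w_6 = (46.5 − 36.5)/2 = 5 ft; q_6 = 0.96 × 4.25 × 5 = 20.40 ft³/s
w_7 = (51.4 − 40.0)/2 = 5.7 ft; q_7 = 1.14 × 3.85 × 5.7 = 25.02 ft³/s
w_8 = (51.4 − 46.5)/2 = 2.45 ft; q_8 = 0.56 × 1.36 × 2.45 = 1.866 ft³/s
Q = Σ qᵢ = 253.8 ft³/s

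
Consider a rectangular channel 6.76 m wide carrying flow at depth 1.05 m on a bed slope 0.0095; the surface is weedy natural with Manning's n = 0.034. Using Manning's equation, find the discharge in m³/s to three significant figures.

17.6 m³/s

A = b·y = 6.76 × 1.05 = 7.098 m²
P = b + 2y = 6.76 + 2×1.05 = 8.860 m
R = A/P = 7.098/8.860 = 0.8011 m
Q = (1/n)·A·R^(2/3)·S^(1/2) = (1/0.034) × 7.098 × 0.8011^(2/3) × 0.0095^(1/2) = 17.55 m³/s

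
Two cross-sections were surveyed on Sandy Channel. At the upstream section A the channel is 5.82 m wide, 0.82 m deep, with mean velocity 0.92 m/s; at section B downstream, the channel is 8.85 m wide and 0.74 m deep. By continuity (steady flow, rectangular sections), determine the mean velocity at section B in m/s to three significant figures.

0.670 m/s

Q = A₁V₁ = (5.82×0.82) × 0.92 = 4.391 m³/s
A₂ = 8.85 × 0.74 = 6.549 m²
V₂ = Q/A₂ = 4.391/6.549 = 0.6704 m/s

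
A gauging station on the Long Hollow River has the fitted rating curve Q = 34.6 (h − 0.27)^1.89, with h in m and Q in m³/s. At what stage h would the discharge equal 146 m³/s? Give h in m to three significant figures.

2.41 m

h − h₀ = (Q/C)^(1/b) = (146/34.6)^(1/1.89) = 2.142 m
h = 0.27 + 2.142 = 2.412 m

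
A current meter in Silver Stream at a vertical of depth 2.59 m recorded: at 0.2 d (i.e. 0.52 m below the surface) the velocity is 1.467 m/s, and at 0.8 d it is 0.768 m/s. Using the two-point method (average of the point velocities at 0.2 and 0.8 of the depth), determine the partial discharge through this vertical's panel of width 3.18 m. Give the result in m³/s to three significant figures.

v̄ = (1.467 + 0.768) / 2 = 1.118 m/s
q = v̄ × d × w = 1.118 × 2.59 × 3.18 = 9.204 m³/s

9.20 m³/s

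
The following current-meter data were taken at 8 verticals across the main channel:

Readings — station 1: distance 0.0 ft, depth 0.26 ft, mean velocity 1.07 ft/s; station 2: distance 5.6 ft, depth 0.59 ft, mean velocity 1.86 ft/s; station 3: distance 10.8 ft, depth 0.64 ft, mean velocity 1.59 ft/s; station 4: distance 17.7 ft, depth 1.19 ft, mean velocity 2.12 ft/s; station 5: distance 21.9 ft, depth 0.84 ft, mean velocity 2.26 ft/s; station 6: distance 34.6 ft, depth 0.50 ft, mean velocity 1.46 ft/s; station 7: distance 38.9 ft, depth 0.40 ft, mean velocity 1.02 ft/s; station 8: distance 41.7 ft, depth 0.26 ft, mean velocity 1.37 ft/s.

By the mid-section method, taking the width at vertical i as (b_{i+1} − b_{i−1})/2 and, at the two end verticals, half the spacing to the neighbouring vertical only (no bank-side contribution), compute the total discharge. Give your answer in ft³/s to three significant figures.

w_1 = (5.6 − 0.0)/2 = 2.8 ft; q_1 = 1.07 × 0.26 × 2.8 = 0.7790 ft³/s
w_2 = (10.8 − 0.0)/2 = 5.4 ft; q_2 = 1.86 × 0.59 × 5.4 = 5.926 ft³/s
w_3 = (17.7 − 5.6)/2 = 6.05 ft; q_3 = 1.59 × 0.64 × 6.05 = 6.156 ft³/s
w_4 = (21.9 − 10.8)/2 = 5.55 ft; q_4 = 2.12 × 1.19 × 5.55 = 14.00 ft³/s
w_5 = (34.6 − 17.7)/2 = 8.45 ft; q_5 = 2.26 × 0.84 × 8.45 = 16.04 ft³/s
w_6 = (38.9 − 21.9)/2 = 8.5 ft; q_6 = 1.46 × 0.50 × 8.5 = 6.205 ft³/s
w_7 = (41.7 − 34.6)/2 = 3.55 ft; q_7 = 1.02 × 0.40 × 3.55 = 1.448 ft³/s
w_8 = (41.7 − 38.9)/2 = 1.4 ft; q_8 = 1.37 × 0.26 × 1.4 = 0.4987 ft³/s
Q = Σ qᵢ = 51.06 ft³/s

51.1 ft³/s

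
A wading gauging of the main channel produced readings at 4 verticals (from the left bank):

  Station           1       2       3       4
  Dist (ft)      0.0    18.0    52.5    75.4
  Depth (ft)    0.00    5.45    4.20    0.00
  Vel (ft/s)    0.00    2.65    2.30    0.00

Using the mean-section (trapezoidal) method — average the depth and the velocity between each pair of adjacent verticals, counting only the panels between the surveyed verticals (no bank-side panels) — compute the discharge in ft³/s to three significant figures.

Panel 1-2: Δb = 18 ft, d̄ = (0.00+5.45)/2 = 2.725, v̄ = (0.00+2.65)/2 = 1.325 → q = 18×2.725×1.325 = 64.99 ft³/s
Panel 2-3: Δb = 34.5 ft, d̄ = (5.45+4.20)/2 = 4.825, v̄ = (2.65+2.30)/2 = 2.475 → q = 34.5×4.825×2.475 = 412.0 ft³/s
Panel 3-4: Δb = 22.9 ft, d̄ = (4.20+0.00)/2 = 2.1, v̄ = (2.30+0.00)/2 = 1.15 → q = 22.9×2.1×1.15 = 55.30 ft³/s
Q = Σ q = 532.3 ft³/s

532 ft³/s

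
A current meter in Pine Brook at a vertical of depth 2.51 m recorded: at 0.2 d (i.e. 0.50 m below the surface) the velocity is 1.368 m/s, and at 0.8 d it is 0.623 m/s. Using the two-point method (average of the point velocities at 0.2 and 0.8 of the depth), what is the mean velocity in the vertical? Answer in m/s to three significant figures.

0.996 m/s

v̄ = (1.368 + 0.623) / 2 = 0.9955 m/s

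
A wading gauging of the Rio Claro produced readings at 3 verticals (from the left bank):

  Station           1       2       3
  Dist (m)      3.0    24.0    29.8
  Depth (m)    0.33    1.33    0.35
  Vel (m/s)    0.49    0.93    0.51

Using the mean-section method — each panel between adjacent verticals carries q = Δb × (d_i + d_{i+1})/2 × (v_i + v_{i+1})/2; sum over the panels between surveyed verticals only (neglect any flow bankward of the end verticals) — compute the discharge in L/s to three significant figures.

15900 L/s

Panel 1-2: Δb = 21 m, d̄ = (0.33+1.33)/2 = 0.83, v̄ = (0.49+0.93)/2 = 0.71 → q = 21×0.83×0.71 = 12.38 m³/s
Panel 2-3: Δb = 5.8 m, d̄ = (1.33+0.35)/2 = 0.84, v̄ = (0.93+0.51)/2 = 0.72 → q = 5.8×0.84×0.72 = 3.508 m³/s
Q = Σ q = 15.88 m³/s
= 15.88 × 1000 = 15880 L/s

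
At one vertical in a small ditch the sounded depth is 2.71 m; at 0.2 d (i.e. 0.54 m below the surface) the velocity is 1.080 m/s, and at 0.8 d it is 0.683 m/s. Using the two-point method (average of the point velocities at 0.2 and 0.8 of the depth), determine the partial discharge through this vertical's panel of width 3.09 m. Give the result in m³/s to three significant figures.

v̄ = (1.080 + 0.683) / 2 = 0.8815 m/s
q = v̄ × d × w = 0.8815 × 2.71 × 3.09 = 7.382 m³/s

7.38 m³/s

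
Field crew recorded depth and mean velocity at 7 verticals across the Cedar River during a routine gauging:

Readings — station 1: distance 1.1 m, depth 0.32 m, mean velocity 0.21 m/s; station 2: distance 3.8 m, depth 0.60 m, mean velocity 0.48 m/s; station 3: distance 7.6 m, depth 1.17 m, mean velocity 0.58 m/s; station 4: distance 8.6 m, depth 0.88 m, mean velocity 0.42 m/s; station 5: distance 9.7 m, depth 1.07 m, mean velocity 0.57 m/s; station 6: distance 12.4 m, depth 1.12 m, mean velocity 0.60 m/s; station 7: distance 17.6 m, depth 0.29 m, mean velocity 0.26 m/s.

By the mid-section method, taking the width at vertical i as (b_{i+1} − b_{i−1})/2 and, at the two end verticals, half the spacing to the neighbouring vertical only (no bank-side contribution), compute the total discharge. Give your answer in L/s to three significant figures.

7050 L/s

w_1 = (3.8 − 1.1)/2 = 1.35 m; q_1 = 0.21 × 0.32 × 1.35 = 0.09072 m³/s
w_2 = (7.6 − 1.1)/2 = 3.25 m; q_2 = 0.48 × 0.60 × 3.25 = 0.9360 m³/s
w_3 = (8.6 − 3.8)/2 = 2.4 m; q_3 = 0.58 × 1.17 × 2.4 = 1.629 m³/s
w_4 = (9.7 − 7.6)/2 = 1.05 m; q_4 = 0.42 × 0.88 × 1.05 = 0.3881 m³/s
w_5 = (12.4 − 8.6)/2 = 1.9 m; q_5 = 0.57 × 1.07 × 1.9 = 1.159 m³/s
w_6 = (17.6 − 9.7)/2 = 3.95 m; q_6 = 0.60 × 1.12 × 3.95 = 2.654 m³/s
w_7 = (17.6 − 12.4)/2 = 2.6 m; q_7 = 0.26 × 0.29 × 2.6 = 0.1960 m³/s
Q = Σ qᵢ = 7.053 m³/s
= 7.053 × 1000 = 7053 L/s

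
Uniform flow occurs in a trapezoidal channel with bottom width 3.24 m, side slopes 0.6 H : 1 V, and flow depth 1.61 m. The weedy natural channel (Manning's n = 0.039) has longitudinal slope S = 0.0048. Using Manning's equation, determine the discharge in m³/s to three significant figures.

11.8 m³/s

A = (b + z·y)·y = (3.24 + 0.6×1.61)×1.61 = 6.772 m²
P = b + 2y√(1+z²) = 3.24 + 2×1.61×√(1+0.6²) = 6.995 m
R = A/P = 6.772/6.995 = 0.9681 m
Q = (1/n)·A·R^(2/3)·S^(1/2) = (1/0.039) × 6.772 × 0.9681^(2/3) × 0.0048^(1/2) = 11.77 m³/s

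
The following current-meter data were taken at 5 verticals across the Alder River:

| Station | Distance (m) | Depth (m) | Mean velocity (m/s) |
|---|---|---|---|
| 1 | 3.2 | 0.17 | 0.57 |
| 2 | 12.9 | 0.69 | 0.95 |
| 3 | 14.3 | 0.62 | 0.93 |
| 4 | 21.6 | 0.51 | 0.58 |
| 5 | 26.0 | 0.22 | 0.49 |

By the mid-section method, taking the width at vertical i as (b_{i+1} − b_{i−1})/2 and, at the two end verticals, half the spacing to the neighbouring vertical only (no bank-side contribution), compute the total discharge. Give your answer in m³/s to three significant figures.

w_1 = (12.9 − 3.2)/2 = 4.85 m; q_1 = 0.57 × 0.17 × 4.85 = 0.4700 m³/s
w_2 = (14.3 − 3.2)/2 = 5.55 m; q_2 = 0.95 × 0.69 × 5.55 = 3.638 m³/s
w_3 = (21.6 − 12.9)/2 = 4.35 m; q_3 = 0.93 × 0.62 × 4.35 = 2.508 m³/s
w_4 = (26.0 − 14.3)/2 = 5.85 m; q_4 = 0.58 × 0.51 × 5.85 = 1.730 m³/s
w_5 = (26.0 − 21.6)/2 = 2.2 m; q_5 = 0.49 × 0.22 × 2.2 = 0.2372 m³/s
Q = Σ qᵢ = 8.584 m³/s

8.58 m³/s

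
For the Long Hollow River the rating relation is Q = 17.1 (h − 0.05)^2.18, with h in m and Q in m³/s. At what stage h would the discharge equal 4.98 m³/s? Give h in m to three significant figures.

0.618 m

h − h₀ = (Q/C)^(1/b) = (4.98/17.1)^(1/2.18) = 0.5679 m
h = 0.05 + 0.5679 = 0.6179 m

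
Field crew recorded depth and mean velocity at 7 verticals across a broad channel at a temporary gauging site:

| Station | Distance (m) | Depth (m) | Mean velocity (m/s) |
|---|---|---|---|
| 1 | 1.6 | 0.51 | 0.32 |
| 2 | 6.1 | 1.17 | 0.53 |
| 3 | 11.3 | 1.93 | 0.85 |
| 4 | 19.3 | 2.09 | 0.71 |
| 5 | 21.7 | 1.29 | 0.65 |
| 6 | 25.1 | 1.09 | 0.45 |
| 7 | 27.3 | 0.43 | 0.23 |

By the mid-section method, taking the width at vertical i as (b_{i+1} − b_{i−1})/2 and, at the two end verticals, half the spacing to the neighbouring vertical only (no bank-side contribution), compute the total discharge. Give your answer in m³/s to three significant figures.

w_1 = (6.1 − 1.6)/2 = 2.25 m; q_1 = 0.32 × 0.51 × 2.25 = 0.3672 m³/s
w_2 = (11.3 − 1.6)/2 = 4.85 m; q_2 = 0.53 × 1.17 × 4.85 = 3.007 m³/s
w_3 = (19.3 − 6.1)/2 = 6.6 m; q_3 = 0.85 × 1.93 × 6.6 = 10.83 m³/s
w_4 = (21.7 − 11.3)/2 = 5.2 m; q_4 = 0.71 × 2.09 × 5.2 = 7.716 m³/s
w_5 = (25.1 − 19.3)/2 = 2.9 m; q_5 = 0.65 × 1.29 × 2.9 = 2.432 m³/s
w_6 = (27.3 − 21.7)/2 = 2.8 m; q_6 = 0.45 × 1.09 × 2.8 = 1.373 m³/s
w_7 = (27.3 − 25.1)/2 = 1.1 m; q_7 = 0.23 × 0.43 × 1.1 = 0.1088 m³/s
Q = Σ qᵢ = 25.83 m³/s

25.8 m³/s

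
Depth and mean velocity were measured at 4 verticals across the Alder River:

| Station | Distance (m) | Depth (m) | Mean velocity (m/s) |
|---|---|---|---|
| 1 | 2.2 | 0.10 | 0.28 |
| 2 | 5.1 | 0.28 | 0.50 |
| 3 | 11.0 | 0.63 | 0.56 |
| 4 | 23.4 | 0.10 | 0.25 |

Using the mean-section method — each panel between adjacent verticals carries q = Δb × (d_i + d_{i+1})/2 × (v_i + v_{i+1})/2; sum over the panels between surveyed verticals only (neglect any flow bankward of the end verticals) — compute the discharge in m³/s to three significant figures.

3.47 m³/s

Panel 1-2: Δb = 2.9 m, d̄ = (0.10+0.28)/2 = 0.19, v̄ = (0.28+0.50)/2 = 0.39 → q = 2.9×0.19×0.39 = 0.2149 m³/s
Panel 2-3: Δb = 5.9 m, d̄ = (0.28+0.63)/2 = 0.455, v̄ = (0.50+0.56)/2 = 0.53 → q = 5.9×0.455×0.53 = 1.423 m³/s
Panel 3-4: Δb = 12.4 m, d̄ = (0.63+0.10)/2 = 0.365, v̄ = (0.56+0.25)/2 = 0.405 → q = 12.4×0.365×0.405 = 1.833 m³/s
Q = Σ q = 3.471 m³/s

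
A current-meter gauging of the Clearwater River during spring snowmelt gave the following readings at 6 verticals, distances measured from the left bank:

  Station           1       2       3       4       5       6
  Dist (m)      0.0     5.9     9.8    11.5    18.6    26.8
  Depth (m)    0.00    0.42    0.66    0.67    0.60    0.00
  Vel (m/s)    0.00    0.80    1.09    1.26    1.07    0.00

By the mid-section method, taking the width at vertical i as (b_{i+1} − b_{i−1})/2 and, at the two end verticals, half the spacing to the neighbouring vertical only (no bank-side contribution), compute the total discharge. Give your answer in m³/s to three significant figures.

12.3 m³/s

w_2 = (9.8 − 0.0)/2 = 4.9 m; q_2 = 0.80 × 0.42 × 4.9 = 1.646 m³/s
w_3 = (11.5 − 5.9)/2 = 2.8 m; q_3 = 1.09 × 0.66 × 2.8 = 2.014 m³/s
w_4 = (18.6 − 9.8)/2 = 4.4 m; q_4 = 1.26 × 0.67 × 4.4 = 3.714 m³/s
w_5 = (26.8 − 11.5)/2 = 7.65 m; q_5 = 1.07 × 0.60 × 7.65 = 4.911 m³/s
Stations 1, 6 contribute zero (depth or velocity is 0).
Q = Σ qᵢ = 12.29 m³/s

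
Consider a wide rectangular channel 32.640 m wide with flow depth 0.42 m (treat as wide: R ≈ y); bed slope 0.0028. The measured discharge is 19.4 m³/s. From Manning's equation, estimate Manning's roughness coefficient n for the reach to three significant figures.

0.0210

A = b·y = 32.640 × 0.42 = 13.71 m²
Wide channel: R ≈ y = 0.42 m
n = (1/Q)·A·R^(2/3)·S^(1/2) = (1/19.4) × 13.71 × 0.5608 × 0.05292 = 0.02097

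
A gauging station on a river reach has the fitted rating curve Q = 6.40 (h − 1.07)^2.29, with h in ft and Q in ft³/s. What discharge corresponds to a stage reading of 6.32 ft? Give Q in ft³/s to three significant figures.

Q = 6.40 × (6.32 − 1.07)^2.29 = 6.40 × 5.25^2.29 = 285.3 ft³/s

285 ft³/s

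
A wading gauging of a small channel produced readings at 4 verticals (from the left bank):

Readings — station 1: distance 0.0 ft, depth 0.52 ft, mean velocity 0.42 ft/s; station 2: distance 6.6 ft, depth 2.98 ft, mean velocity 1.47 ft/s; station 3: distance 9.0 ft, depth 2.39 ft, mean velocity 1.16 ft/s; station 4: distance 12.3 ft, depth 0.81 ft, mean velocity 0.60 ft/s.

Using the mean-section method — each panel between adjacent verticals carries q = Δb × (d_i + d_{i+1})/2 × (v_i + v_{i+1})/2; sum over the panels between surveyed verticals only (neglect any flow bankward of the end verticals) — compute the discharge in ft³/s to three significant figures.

24.0 ft³/s

Panel 1-2: Δb = 6.6 ft, d̄ = (0.52+2.98)/2 = 1.75, v̄ = (0.42+1.47)/2 = 0.945 → q = 6.6×1.75×0.945 = 10.91 ft³/s
Panel 2-3: Δb = 2.4 ft, d̄ = (2.98+2.39)/2 = 2.685, v̄ = (1.47+1.16)/2 = 1.315 → q = 2.4×2.685×1.315 = 8.474 ft³/s
Panel 3-4: Δb = 3.3 ft, d̄ = (2.39+0.81)/2 = 1.6, v̄ = (1.16+0.60)/2 = 0.88 → q = 3.3×1.6×0.88 = 4.646 ft³/s
Q = Σ q = 24.04 ft³/s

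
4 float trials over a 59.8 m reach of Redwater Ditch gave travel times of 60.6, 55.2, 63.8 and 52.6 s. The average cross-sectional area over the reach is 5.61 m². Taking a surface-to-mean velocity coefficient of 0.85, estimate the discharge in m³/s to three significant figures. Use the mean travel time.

4.91 m³/s

t̄ = (60.6 + 55.2 + 63.8 + 52.6) / 4 = 58.05 s
v_surface = L / t̄ = 59.8 / 58.05 = 1.030 m/s
v_mean = 0.85 × 1.030 = 0.8756 m/s
Q = A × v_mean = 5.61 × 0.8756 = 4.912 m³/s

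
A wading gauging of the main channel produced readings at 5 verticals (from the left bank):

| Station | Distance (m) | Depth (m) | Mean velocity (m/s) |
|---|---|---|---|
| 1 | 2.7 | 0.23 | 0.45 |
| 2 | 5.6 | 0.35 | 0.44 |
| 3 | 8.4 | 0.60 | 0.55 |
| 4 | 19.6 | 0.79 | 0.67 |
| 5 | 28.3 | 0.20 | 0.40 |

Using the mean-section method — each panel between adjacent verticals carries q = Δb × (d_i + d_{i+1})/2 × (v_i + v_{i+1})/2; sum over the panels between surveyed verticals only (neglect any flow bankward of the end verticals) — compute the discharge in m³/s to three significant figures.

8.08 m³/s

Panel 1-2: Δb = 2.9 m, d̄ = (0.23+0.35)/2 = 0.29, v̄ = (0.45+0.44)/2 = 0.445 → q = 2.9×0.29×0.445 = 0.3742 m³/s
Panel 2-3: Δb = 2.8 m, d̄ = (0.35+0.60)/2 = 0.475, v̄ = (0.44+0.55)/2 = 0.495 → q = 2.8×0.475×0.495 = 0.6584 m³/s
Panel 3-4: Δb = 11.2 m, d̄ = (0.60+0.79)/2 = 0.695, v̄ = (0.55+0.67)/2 = 0.61 → q = 11.2×0.695×0.61 = 4.748 m³/s
Panel 4-5: Δb = 8.7 m, d̄ = (0.79+0.20)/2 = 0.495, v̄ = (0.67+0.40)/2 = 0.535 → q = 8.7×0.495×0.535 = 2.304 m³/s
Q = Σ q = 8.085 m³/s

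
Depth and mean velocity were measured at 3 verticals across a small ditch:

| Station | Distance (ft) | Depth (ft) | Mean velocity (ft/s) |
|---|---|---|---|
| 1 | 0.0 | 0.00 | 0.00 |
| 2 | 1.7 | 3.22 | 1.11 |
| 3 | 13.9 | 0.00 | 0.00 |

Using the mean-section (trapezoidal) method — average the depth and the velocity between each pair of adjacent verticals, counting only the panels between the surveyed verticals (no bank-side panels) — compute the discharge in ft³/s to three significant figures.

12.4 ft³/s

Panel 1-2: Δb = 1.7 ft, d̄ = (0.00+3.22)/2 = 1.61, v̄ = (0.00+1.11)/2 = 0.555 → q = 1.7×1.61×0.555 = 1.519 ft³/s
Panel 2-3: Δb = 12.2 ft, d̄ = (3.22+0.00)/2 = 1.61, v̄ = (1.11+0.00)/2 = 0.555 → q = 12.2×1.61×0.555 = 10.90 ft³/s
Q = Σ q = 12.42 ft³/s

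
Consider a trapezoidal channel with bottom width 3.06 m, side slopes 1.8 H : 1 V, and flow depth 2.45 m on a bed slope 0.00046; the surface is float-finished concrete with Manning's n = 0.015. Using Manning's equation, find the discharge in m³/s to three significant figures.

A = (b + z·y)·y = (3.06 + 1.8×2.45)×2.45 = 18.30 m²
P = b + 2y√(1+z²) = 3.06 + 2×2.45×√(1+1.8²) = 13.15 m
R = A/P = 18.30/13.15 = 1.392 m
Q = (1/n)·A·R^(2/3)·S^(1/2) = (1/0.015) × 18.30 × 1.392^(2/3) × 0.00046^(1/2) = 32.62 m³/s

32.6 m³/s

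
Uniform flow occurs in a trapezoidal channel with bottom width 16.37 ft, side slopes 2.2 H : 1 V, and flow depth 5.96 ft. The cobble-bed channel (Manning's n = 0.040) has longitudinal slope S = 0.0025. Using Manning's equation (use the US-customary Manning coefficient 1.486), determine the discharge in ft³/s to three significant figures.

807 ft³/s

A = (b + z·y)·y = (16.37 + 2.2×5.96)×5.96 = 175.7 ft²
P = b + 2y√(1+z²) = 16.37 + 2×5.96×√(1+2.2²) = 45.18 ft
R = A/P = 175.7/45.18 = 3.890 ft
Q = (1.486/n)·A·R^(2/3)·S^(1/2) = (1.486/0.040) × 175.7 × 3.890^(2/3) × 0.0025^(1/2) = 807.2 ft³/s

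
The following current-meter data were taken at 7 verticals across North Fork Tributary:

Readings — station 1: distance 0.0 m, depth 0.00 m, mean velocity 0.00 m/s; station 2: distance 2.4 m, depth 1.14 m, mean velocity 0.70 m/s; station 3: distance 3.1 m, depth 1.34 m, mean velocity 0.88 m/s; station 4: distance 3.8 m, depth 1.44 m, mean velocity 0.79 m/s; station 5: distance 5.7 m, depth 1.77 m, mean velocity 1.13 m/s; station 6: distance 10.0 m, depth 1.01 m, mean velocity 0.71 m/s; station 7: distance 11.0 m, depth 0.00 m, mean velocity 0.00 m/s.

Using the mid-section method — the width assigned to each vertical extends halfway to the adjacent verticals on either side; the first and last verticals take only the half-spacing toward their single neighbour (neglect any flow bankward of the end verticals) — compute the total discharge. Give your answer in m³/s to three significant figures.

11.6 m³/s

w_2 = (3.1 − 0.0)/2 = 1.55 m; q_2 = 0.70 × 1.14 × 1.55 = 1.237 m³/s
w_3 = (3.8 − 2.4)/2 = 0.7 m; q_3 = 0.88 × 1.34 × 0.7 = 0.8254 m³/s
w_4 = (5.7 − 3.1)/2 = 1.3 m; q_4 = 0.79 × 1.44 × 1.3 = 1.479 m³/s
w_5 = (10.0 − 3.8)/2 = 3.1 m; q_5 = 1.13 × 1.77 × 3.1 = 6.200 m³/s
w_6 = (11.0 − 5.7)/2 = 2.65 m; q_6 = 0.71 × 1.01 × 2.65 = 1.900 m³/s
Stations 1, 7 contribute zero (depth or velocity is 0).
Q = Σ qᵢ = 11.64 m³/s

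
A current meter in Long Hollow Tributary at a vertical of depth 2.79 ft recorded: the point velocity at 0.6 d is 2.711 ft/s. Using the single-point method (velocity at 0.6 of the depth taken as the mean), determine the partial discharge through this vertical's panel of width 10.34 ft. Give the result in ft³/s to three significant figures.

78.2 ft³/s

v̄ = v₀.₆ = 2.711 ft/s
q = v̄ × d × w = 2.711 × 2.79 × 10.34 = 78.21 ft³/s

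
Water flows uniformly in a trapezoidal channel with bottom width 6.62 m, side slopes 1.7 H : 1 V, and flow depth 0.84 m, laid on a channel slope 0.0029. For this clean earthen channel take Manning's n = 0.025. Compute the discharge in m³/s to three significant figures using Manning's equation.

11.3 m³/s

A = (b + z·y)·y = (6.62 + 1.7×0.84)×0.84 = 6.760 m²
P = b + 2y√(1+z²) = 6.62 + 2×0.84×√(1+1.7²) = 9.933 m
R = A/P = 6.760/9.933 = 0.6806 m
Q = (1/n)·A·R^(2/3)·S^(1/2) = (1/0.025) × 6.760 × 0.6806^(2/3) × 0.0029^(1/2) = 11.27 m³/s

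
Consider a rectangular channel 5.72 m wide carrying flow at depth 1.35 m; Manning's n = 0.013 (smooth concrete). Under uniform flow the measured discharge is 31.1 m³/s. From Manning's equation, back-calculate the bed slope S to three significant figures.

A = b·y = 5.72 × 1.35 = 7.722 m²
P = b + 2y = 5.72 + 2×1.35 = 8.420 m
R = A/P = 7.722/8.420 = 0.9171 m
S = (Q·n / (1·A·R^(2/3)))² = (31.1×0.013 / (1×7.722×0.9439))² = 0.003077

0.00308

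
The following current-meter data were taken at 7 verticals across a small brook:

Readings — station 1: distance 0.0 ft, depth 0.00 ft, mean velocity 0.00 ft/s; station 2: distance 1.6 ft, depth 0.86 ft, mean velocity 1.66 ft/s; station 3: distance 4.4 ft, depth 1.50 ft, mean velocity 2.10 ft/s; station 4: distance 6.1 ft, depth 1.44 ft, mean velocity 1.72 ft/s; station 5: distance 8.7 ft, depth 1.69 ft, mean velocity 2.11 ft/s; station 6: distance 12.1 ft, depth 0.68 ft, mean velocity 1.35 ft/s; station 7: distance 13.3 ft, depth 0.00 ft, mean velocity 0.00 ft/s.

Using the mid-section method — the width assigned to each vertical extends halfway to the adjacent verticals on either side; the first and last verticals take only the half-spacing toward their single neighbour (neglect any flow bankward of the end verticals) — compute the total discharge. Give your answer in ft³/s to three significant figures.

w_2 = (4.4 − 0.0)/2 = 2.2 ft; q_2 = 1.66 × 0.86 × 2.2 = 3.141 ft³/s
w_3 = (6.1 − 1.6)/2 = 2.25 ft; q_3 = 2.10 × 1.50 × 2.25 = 7.088 ft³/s
w_4 = (8.7 − 4.4)/2 = 2.15 ft; q_4 = 1.72 × 1.44 × 2.15 = 5.325 ft³/s
w_5 = (12.1 − 6.1)/2 = 3 ft; q_5 = 2.11 × 1.69 × 3 = 10.70 ft³/s
w_6 = (13.3 − 8.7)/2 = 2.3 ft; q_6 = 1.35 × 0.68 × 2.3 = 2.111 ft³/s
Stations 1, 7 contribute zero (depth or velocity is 0).
Q = Σ qᵢ = 28.36 ft³/s

28.4 ft³/s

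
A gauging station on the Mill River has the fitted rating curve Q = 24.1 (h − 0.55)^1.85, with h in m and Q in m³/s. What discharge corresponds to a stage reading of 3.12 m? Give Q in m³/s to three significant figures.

Q = 24.1 × (3.12 − 0.55)^1.85 = 24.1 × 2.57^1.85 = 138.2 m³/s

138 m³/s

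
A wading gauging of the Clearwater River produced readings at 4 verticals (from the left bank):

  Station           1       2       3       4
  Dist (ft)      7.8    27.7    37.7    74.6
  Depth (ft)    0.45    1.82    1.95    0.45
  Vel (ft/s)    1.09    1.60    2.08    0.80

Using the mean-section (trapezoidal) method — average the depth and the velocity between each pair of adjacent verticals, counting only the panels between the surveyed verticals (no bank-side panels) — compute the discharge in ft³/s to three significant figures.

Panel 1-2: Δb = 19.9 ft, d̄ = (0.45+1.82)/2 = 1.135, v̄ = (1.09+1.60)/2 = 1.345 → q = 19.9×1.135×1.345 = 30.38 ft³/s
Panel 2-3: Δb = 10 ft, d̄ = (1.82+1.95)/2 = 1.885, v̄ = (1.60+2.08)/2 = 1.84 → q = 10×1.885×1.84 = 34.68 ft³/s
Panel 3-4: Δb = 36.9 ft, d̄ = (1.95+0.45)/2 = 1.2, v̄ = (2.08+0.80)/2 = 1.44 → q = 36.9×1.2×1.44 = 63.76 ft³/s
Q = Σ q = 128.8 ft³/s

129 ft³/s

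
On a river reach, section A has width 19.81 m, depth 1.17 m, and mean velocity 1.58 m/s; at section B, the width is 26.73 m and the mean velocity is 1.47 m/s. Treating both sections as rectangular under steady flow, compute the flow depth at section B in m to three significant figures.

0.932 m

Q = A₁V₁ = (19.81×1.17) × 1.58 = 36.62 m³/s
d₂ = Q/(b₂ V₂) = 36.62/(26.73×1.47) = 0.9320 m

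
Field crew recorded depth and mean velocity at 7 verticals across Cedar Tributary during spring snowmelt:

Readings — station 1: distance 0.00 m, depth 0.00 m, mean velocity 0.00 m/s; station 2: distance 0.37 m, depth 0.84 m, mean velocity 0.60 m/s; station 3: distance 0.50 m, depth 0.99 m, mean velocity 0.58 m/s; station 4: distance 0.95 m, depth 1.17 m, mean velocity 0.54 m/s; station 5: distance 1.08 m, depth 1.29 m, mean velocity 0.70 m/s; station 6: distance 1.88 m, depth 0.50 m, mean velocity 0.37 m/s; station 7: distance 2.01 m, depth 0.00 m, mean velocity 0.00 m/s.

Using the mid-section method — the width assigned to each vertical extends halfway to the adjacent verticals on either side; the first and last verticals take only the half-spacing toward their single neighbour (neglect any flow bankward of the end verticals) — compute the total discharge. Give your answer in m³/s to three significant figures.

w_2 = (0.50 − 0.00)/2 = 0.25 m; q_2 = 0.60 × 0.84 × 0.25 = 0.1260 m³/s
w_3 = (0.95 − 0.37)/2 = 0.29 m; q_3 = 0.58 × 0.99 × 0.29 = 0.1665 m³/s
w_4 = (1.08 − 0.50)/2 = 0.29 m; q_4 = 0.54 × 1.17 × 0.29 = 0.1832 m³/s
w_5 = (1.88 − 0.95)/2 = 0.465 m; q_5 = 0.70 × 1.29 × 0.465 = 0.4199 m³/s
w_6 = (2.01 − 1.08)/2 = 0.465 m; q_6 = 0.37 × 0.50 × 0.465 = 0.08603 m³/s
Stations 1, 7 contribute zero (depth or velocity is 0).
Q = Σ qᵢ = 0.9817 m³/s

0.982 m³/s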